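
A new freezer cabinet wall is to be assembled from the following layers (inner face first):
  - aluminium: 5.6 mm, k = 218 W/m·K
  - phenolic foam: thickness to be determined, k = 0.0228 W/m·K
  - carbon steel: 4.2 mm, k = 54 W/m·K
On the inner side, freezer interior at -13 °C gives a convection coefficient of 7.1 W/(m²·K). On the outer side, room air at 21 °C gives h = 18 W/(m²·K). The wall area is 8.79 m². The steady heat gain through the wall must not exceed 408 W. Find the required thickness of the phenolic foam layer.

L ≈ 12.2 mm

Thermal resistances in series:
R_inner film = 1/(h_i·A) = 1/(7.1×8.79) = 0.01602 K/W
R_aluminium = L/(kA) = 0.0056/(218×8.79) = 2.922×10^-6 K/W
R_carbon steel = L/(kA) = 0.0042/(54×8.79) = 8.848×10^-6 K/W
R_outer film = 1/(h_o·A) = 1/(18×8.79) = 0.00632 K/W
Sum of the known resistances R_other = 0.02236 K/W
Required total resistance R_tot = ΔT/Q_allow = 34/408 = 0.08333 K/W
R_phenolic foam = R_tot − R_other = 0.06098 K/W
L = R·k·A = 0.06098×0.0228×8.79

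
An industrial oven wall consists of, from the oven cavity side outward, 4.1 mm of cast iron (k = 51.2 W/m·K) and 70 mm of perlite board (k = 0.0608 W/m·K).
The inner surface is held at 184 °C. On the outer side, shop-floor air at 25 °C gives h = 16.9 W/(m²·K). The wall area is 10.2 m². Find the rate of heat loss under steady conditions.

Treating each layer as a thermal resistance in series:
R_cast iron = L/(kA) = 0.0041/(51.2×10.2) = 7.851×10^-6 K/W
R_perlite board = L/(kA) = 0.07/(0.0608×10.2) = 0.1129 K/W
R_outer film = 1/(h_o·A) = 1/(16.9×10.2) = 0.005801 K/W
R_total = 0.1187 K/W
Q = ΔT / R_total = 159 / 0.1187

Q ≈ 1340 W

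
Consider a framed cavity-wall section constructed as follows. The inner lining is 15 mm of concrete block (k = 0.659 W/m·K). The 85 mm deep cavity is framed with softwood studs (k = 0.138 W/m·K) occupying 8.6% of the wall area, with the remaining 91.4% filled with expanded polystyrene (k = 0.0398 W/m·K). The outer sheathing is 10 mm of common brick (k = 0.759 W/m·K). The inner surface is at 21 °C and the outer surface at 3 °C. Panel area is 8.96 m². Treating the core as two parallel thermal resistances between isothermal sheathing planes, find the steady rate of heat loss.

Sheathing layers in series; stud and cavity paths in parallel between them.
R_inner = 0.015/(0.659×8.96) = 0.00254 K/W
R_stud  = 0.085/(0.138×0.086×8.96) = 0.7993 K/W
R_cav   = 0.085/(0.0398×0.914×8.96) = 0.2608 K/W
1/R_core = 1/R_stud + 1/R_cav → R_core = 0.1966 K/W
R_outer = 0.01/(0.759×8.96) = 0.00147 K/W
R_total = 0.2006 K/W
Q = ΔT/R_total = 18/0.2006

Q ≈ 89.7 W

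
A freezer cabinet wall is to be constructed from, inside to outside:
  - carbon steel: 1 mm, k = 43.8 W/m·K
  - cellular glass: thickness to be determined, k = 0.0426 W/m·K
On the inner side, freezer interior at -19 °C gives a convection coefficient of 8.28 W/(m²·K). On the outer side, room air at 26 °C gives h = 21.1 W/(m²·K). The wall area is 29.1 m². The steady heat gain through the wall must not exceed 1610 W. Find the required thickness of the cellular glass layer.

L ≈ 27.5 mm

Thermal resistances in series:
R_inner film = 1/(h_i·A) = 1/(8.28×29.1) = 0.00415 K/W
R_carbon steel = L/(kA) = 0.001/(43.8×29.1) = 7.846×10^-7 K/W
R_outer film = 1/(h_o·A) = 1/(21.1×29.1) = 0.001629 K/W
Sum of the known resistances R_other = 0.00578 K/W
Required total resistance R_tot = ΔT/Q_allow = 45/1610 = 0.02795 K/W
R_cellular glass = R_tot − R_other = 0.02217 K/W
L = R·k·A = 0.02217×0.0426×29.1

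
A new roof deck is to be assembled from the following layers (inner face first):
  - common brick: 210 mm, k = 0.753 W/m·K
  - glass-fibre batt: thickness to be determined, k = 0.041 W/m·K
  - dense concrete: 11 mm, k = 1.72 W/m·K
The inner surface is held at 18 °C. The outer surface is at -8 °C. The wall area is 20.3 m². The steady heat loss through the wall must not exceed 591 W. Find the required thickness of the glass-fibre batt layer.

Series thermal resistances:
R_common brick = L/(kA) = 0.21/(0.753×20.3) = 0.01374 K/W
R_dense concrete = L/(kA) = 0.011/(1.72×20.3) = 3.15×10^-4 K/W
Sum of the known resistances R_other = 0.01405 K/W
Required total resistance R_tot = ΔT/Q_allow = 26/591 = 0.04399 K/W
R_glass-fibre batt = R_tot − R_other = 0.02994 K/W
L = R·k·A = 0.02994×0.041×20.3

L ≈ 24.9 mm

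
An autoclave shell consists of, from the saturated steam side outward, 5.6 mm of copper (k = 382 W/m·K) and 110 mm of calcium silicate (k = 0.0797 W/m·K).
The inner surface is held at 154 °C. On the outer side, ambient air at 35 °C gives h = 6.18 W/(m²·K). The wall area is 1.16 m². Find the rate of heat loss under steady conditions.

Q ≈ 89.5 W

Using the resistance-network approach (series):
R_copper = L/(kA) = 0.0056/(382×1.16) = 1.264×10^-5 K/W
R_calcium silicate = L/(kA) = 0.11/(0.0797×1.16) = 1.19 K/W
R_outer film = 1/(h_o·A) = 1/(6.18×1.16) = 0.1395 K/W
R_total = 1.329 K/W
Q = ΔT / R_total = 119 / 1.329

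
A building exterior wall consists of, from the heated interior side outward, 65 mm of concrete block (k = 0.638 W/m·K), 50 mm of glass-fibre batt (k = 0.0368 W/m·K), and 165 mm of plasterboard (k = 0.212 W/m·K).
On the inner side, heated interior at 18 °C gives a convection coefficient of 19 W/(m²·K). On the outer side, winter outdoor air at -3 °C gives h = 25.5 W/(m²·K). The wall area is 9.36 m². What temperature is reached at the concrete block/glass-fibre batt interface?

T ≈ 16.6 °C

Series thermal resistances:
R_inner film = 1/(h_i·A) = 1/(19×9.36) = 0.005623 K/W
R_concrete block = L/(kA) = 0.065/(0.638×9.36) = 0.01088 K/W
R_glass-fibre batt = L/(kA) = 0.05/(0.0368×9.36) = 0.1452 K/W
R_plasterboard = L/(kA) = 0.165/(0.212×9.36) = 0.08315 K/W
R_outer film = 1/(h_o·A) = 1/(25.5×9.36) = 0.00419 K/W
R_total = 0.249 K/W;  Q = ΔT/R_total = 21/0.249 = 84.33 W
T_interface = T_inner − Q·ΣR(inner→interface) = 18 − 84.3×0.01651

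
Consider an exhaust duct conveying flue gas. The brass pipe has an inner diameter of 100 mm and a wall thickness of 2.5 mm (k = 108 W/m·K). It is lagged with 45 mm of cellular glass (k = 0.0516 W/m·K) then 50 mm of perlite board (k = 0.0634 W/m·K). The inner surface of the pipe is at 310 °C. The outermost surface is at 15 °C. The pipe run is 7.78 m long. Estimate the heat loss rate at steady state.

Q ≈ 778 W

Treating each annulus and film as a series resistance:
R_brass pipe wall = ln(52.5/50)/(2π×108×7.78) = 9.242×10^-6 K/W
R_cellular glass = ln(97.5/52.5)/(2π×0.0516×7.78) = 0.2454 K/W
R_perlite board = ln(147.5/97.5)/(2π×0.0634×7.78) = 0.1336 K/W
R_total = 0.379 K/W
Q = ΔT/R_total = 295/0.379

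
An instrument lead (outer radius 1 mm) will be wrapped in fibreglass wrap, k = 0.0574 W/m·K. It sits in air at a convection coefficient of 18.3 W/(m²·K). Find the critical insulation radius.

r_cr ≈ 3.14 mm

For a cylinder r_cr = k/h = 0.0574/18.3
r_cr = 3.14 mm; since the bare radius (1 mm) is below r_cr, adding a thin layer of insulation will *increase* heat loss.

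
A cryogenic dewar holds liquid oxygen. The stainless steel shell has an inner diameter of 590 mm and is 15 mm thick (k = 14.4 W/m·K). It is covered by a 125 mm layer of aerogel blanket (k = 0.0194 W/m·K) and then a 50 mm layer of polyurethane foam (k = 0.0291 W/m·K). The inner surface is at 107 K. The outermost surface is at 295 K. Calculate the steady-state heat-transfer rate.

For a spherical shell R = (1/r₁ − 1/r₂)/(4πk); film R = 1/(h·4πr²). In series:
R_stainless steel shell = (1/0.295 − 1/0.31)/(4π×14.4) = 9.064×10^-4 K/W
R_aerogel blanket = (1/0.31 − 1/0.435)/(4π×0.0194) = 3.802 K/W
R_polyurethane foam = (1/0.435 − 1/0.485)/(4π×0.0291) = 0.6481 K/W
R_total = 4.451 K/W
Q = ΔT/R_total = 188/4.451

Q ≈ 42.2 W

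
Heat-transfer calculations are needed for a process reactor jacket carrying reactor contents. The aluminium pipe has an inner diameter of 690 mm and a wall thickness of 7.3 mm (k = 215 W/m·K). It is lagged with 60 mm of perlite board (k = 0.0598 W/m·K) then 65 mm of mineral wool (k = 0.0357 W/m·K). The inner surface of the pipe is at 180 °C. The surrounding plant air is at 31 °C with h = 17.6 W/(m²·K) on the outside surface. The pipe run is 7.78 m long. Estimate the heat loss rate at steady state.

Per-layer cylindrical resistances, series-summed:
R_aluminium pipe wall = ln(352.3/345)/(2π×215×7.78) = 1.992×10^-6 K/W
R_perlite board = ln(412.3/352.3)/(2π×0.0598×7.78) = 0.0538 K/W
R_mineral wool = ln(477.3/412.3)/(2π×0.0357×7.78) = 0.08389 K/W
R_outer film = 1/(h_o·2πr_oL) = 1/(17.6×2π×0.4773×7.78) = 0.002435 K/W
R_total = 0.1401 K/W
Q = ΔT/R_total = 149/0.1401

Q ≈ 1060 W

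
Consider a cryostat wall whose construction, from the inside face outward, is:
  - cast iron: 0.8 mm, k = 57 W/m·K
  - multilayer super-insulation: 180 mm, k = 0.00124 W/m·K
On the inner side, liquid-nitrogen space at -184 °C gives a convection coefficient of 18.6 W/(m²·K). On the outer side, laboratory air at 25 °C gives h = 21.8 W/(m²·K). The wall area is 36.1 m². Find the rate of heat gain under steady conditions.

Thermal resistances in series:
R_inner film = 1/(h_i·A) = 1/(18.6×36.1) = 0.001489 K/W
R_cast iron = L/(kA) = 0.0008/(57×36.1) = 3.888×10^-7 K/W
R_multilayer super-insulation = L/(kA) = 0.18/(0.00124×36.1) = 4.021 K/W
R_outer film = 1/(h_o·A) = 1/(21.8×36.1) = 0.001271 K/W
R_total = 4.024 K/W
Q = ΔT / R_total = 209 / 4.024

Q ≈ 51.9 W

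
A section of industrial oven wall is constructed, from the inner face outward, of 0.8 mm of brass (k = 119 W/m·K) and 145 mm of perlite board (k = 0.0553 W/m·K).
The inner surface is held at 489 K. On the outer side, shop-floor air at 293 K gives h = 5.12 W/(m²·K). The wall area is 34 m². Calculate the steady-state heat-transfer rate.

Treating each layer as a thermal resistance in series:
R_brass = L/(kA) = 0.0008/(119×34) = 1.977×10^-7 K/W
R_perlite board = L/(kA) = 0.145/(0.0553×34) = 0.07712 K/W
R_outer film = 1/(h_o·A) = 1/(5.12×34) = 0.005744 K/W
R_total = 0.08286 K/W
Q = ΔT / R_total = 196 / 0.08286

Q ≈ 2370 W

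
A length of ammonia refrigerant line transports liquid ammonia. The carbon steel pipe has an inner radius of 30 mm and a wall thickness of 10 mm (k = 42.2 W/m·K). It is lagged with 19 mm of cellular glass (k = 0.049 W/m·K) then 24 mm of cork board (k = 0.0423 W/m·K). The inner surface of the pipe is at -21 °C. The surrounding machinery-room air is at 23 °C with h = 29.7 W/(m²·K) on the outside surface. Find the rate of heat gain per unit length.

Radial resistances (cylindrical: R_cond = ln(r_o/r_i)/(2πkL), R_conv = 1/(h·2πrL)):
R_carbon steel pipe wall = ln(40/30)/(2π×42.2×1) = 0.001085 K/W
R_cellular glass = ln(59/40)/(2π×0.049×1) = 1.262 K/W
R_cork board = ln(83/59)/(2π×0.0423×1) = 1.284 K/W
R_outer film = 1/(h_o·2πr_oL) = 1/(29.7×2π×0.083×1) = 0.06456 K/W
R_total = 2.612 K/W
Q = ΔT/R_total = 44/2.612

q′ ≈ 16.8 W/m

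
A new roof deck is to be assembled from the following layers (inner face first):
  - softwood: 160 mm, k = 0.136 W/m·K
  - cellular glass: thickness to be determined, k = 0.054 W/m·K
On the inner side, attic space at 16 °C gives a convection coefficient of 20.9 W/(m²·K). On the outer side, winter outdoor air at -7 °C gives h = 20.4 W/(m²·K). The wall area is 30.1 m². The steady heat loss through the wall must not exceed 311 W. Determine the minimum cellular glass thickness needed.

Using the resistance-network approach (series):
R_inner film = 1/(h_i·A) = 1/(20.9×30.1) = 0.00159 K/W
R_softwood = L/(kA) = 0.16/(0.136×30.1) = 0.03909 K/W
R_outer film = 1/(h_o·A) = 1/(20.4×30.1) = 0.001629 K/W
Sum of the known resistances R_other = 0.0423 K/W
Required total resistance R_tot = ΔT/Q_allow = 23/311 = 0.07395 K/W
R_cellular glass = R_tot − R_other = 0.03165 K/W
L = R·k·A = 0.03165×0.054×30.1

L ≈ 51.4 mm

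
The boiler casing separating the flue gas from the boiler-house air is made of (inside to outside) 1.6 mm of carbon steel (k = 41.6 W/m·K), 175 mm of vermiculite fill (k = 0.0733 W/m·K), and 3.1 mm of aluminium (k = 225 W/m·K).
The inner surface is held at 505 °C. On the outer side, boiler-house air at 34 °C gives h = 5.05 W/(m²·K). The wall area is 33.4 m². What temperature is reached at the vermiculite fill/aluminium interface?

Thermal resistances in series:
R_carbon steel = L/(kA) = 0.0016/(41.6×33.4) = 1.152×10^-6 K/W
R_vermiculite fill = L/(kA) = 0.175/(0.0733×33.4) = 0.07148 K/W
R_aluminium = L/(kA) = 0.0031/(225×33.4) = 4.125×10^-7 K/W
R_outer film = 1/(h_o·A) = 1/(5.05×33.4) = 0.005929 K/W
R_total = 0.07741 K/W;  Q = ΔT/R_total = 471/0.07741 = 6084 W
T_interface = T_inner − Q·ΣR(inner→interface) = 505 − 6080×0.07148

T ≈ 70.1 °C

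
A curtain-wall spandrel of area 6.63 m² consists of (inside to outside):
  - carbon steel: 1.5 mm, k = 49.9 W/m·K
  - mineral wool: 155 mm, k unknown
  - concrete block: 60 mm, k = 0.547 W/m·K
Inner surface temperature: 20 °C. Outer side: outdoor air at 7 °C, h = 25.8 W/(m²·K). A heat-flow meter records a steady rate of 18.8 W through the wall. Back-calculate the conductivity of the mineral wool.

k ≈ 0.0349 W/(m·K)

Treating each layer as a thermal resistance in series:
R_carbon steel = L/(kA) = 0.0015/(49.9×6.63) = 4.534×10^-6 K/W
R_concrete block = L/(kA) = 0.06/(0.547×6.63) = 0.01654 K/W
R_outer film = 1/(h_o·A) = 1/(25.8×6.63) = 0.005846 K/W
Sum of known resistances R_other = 0.0224 K/W
Total R = ΔT/Q = 13/18.8 = 0.6915 K/W
R_mineral wool = R_total − R_other = 0.6691 K/W
k = L/(R·A) = 0.155/(0.6691×6.63)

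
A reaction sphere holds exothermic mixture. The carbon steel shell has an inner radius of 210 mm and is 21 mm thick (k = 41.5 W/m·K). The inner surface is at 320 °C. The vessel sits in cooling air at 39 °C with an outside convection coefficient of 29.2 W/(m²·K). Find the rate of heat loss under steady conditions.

Q ≈ 5410 W

Each spherical layer contributes R = (1/r_i − 1/r_o)/(4πk):
R_carbon steel shell = (1/0.21 − 1/0.231)/(4π×41.5) = 8.301×10^-4 K/W
R_outer film = 1/(h·4πr_o²) = 1/(29.2×4π×0.231²) = 0.05107 K/W
R_total = 0.0519 K/W
Q = ΔT/R_total = 281/0.0519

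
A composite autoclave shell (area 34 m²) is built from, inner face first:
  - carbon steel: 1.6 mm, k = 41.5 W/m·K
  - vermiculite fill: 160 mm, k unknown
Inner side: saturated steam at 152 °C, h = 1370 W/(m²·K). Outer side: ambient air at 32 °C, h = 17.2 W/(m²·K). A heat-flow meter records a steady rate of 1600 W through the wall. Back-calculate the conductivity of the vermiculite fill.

k ≈ 0.0642 W/(m·K)

Model the wall as resistances in series:
R_inner film = 1/(h_i·A) = 1/(1370×34) = 2.147×10^-5 K/W
R_carbon steel = L/(kA) = 0.0016/(41.5×34) = 1.134×10^-6 K/W
R_outer film = 1/(h_o·A) = 1/(17.2×34) = 0.00171 K/W
Sum of known resistances R_other = 0.001733 K/W
Total R = ΔT/Q = 120/1600 = 0.075 K/W
R_vermiculite fill = R_total − R_other = 0.07327 K/W
k = L/(R·A) = 0.16/(0.07327×34)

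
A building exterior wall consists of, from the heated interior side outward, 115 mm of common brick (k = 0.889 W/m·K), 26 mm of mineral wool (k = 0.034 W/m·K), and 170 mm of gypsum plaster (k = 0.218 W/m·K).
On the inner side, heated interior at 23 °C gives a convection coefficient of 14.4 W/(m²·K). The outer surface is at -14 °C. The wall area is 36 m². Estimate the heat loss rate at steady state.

Treating each layer as a thermal resistance in series:
R_inner film = 1/(h_i·A) = 1/(14.4×36) = 0.001929 K/W
R_common brick = L/(kA) = 0.115/(0.889×36) = 0.003593 K/W
R_mineral wool = L/(kA) = 0.026/(0.034×36) = 0.02124 K/W
R_gypsum plaster = L/(kA) = 0.17/(0.218×36) = 0.02166 K/W
R_total = 0.04843 K/W
Q = ΔT / R_total = 37 / 0.04843

Q ≈ 764 W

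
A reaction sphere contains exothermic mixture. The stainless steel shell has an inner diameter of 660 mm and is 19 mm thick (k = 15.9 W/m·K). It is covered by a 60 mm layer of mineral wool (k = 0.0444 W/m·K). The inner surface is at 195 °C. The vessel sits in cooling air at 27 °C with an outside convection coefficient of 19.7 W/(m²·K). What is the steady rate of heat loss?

Q ≈ 216 W

Each spherical layer contributes R = (1/r_i − 1/r_o)/(4πk):
R_stainless steel shell = (1/0.33 − 1/0.349)/(4π×15.9) = 8.257×10^-4 K/W
R_mineral wool = (1/0.349 − 1/0.409)/(4π×0.0444) = 0.7534 K/W
R_outer film = 1/(h·4πr_o²) = 1/(19.7×4π×0.409²) = 0.02415 K/W
R_total = 0.7783 K/W
Q = ΔT/R_total = 168/0.7783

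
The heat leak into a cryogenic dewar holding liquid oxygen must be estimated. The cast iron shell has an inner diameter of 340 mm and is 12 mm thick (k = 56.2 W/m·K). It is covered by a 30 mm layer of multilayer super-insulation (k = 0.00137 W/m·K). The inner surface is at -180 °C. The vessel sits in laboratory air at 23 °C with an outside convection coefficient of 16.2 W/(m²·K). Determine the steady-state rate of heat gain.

For a spherical shell R = (1/r₁ − 1/r₂)/(4πk); film R = 1/(h·4πr²). In series:
R_cast iron shell = (1/0.17 − 1/0.182)/(4π×56.2) = 5.492×10^-4 K/W
R_multilayer super-insulation = (1/0.182 − 1/0.212)/(4π×0.00137) = 45.16 K/W
R_outer film = 1/(h·4πr_o²) = 1/(16.2×4π×0.212²) = 0.1093 K/W
R_total = 45.27 K/W
Q = ΔT/R_total = 203/45.27

Q ≈ 4.48 W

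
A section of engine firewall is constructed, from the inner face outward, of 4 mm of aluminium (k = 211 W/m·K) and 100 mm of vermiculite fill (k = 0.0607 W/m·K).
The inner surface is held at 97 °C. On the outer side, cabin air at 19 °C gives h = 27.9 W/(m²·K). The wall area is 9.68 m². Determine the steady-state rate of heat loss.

Treating each layer as a thermal resistance in series:
R_aluminium = L/(kA) = 0.004/(211×9.68) = 1.958×10^-6 K/W
R_vermiculite fill = L/(kA) = 0.1/(0.0607×9.68) = 0.1702 K/W
R_outer film = 1/(h_o·A) = 1/(27.9×9.68) = 0.003703 K/W
R_total = 0.1739 K/W
Q = ΔT / R_total = 78 / 0.1739

Q ≈ 449 W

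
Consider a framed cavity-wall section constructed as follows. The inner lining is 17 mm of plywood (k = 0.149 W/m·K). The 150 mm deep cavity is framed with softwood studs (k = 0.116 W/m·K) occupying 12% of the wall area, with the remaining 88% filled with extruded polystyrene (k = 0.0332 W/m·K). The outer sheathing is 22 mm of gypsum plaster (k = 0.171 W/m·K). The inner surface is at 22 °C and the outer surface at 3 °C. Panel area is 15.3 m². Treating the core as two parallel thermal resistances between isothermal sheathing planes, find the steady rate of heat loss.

Sheathing layers in series; stud and cavity paths in parallel between them.
R_inner = 0.017/(0.149×15.3) = 0.007457 K/W
R_stud  = 0.15/(0.116×0.12×15.3) = 0.7043 K/W
R_cav   = 0.15/(0.0332×0.88×15.3) = 0.3356 K/W
1/R_core = 1/R_stud + 1/R_cav → R_core = 0.2273 K/W
R_outer = 0.022/(0.171×15.3) = 0.008409 K/W
R_total = 0.2431 K/W
Q = ΔT/R_total = 19/0.2431

Q ≈ 78.1 W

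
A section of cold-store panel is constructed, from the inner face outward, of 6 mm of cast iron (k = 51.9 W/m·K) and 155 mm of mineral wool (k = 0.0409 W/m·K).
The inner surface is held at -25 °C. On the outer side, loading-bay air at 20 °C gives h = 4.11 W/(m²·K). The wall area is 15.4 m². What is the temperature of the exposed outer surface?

Thermal resistances in series:
R_cast iron = L/(kA) = 0.006/(51.9×15.4) = 7.507×10^-6 K/W
R_mineral wool = L/(kA) = 0.155/(0.0409×15.4) = 0.2461 K/W
R_outer film = 1/(h_o·A) = 1/(4.11×15.4) = 0.0158 K/W
R_total = 0.2619 K/W;  Q = ΔT/R_total = 45/0.2619 = 171.8 W
T_interface = T_inner + Q·ΣR(inner→interface) = -25 + 172×0.2461

T ≈ 17.3 °C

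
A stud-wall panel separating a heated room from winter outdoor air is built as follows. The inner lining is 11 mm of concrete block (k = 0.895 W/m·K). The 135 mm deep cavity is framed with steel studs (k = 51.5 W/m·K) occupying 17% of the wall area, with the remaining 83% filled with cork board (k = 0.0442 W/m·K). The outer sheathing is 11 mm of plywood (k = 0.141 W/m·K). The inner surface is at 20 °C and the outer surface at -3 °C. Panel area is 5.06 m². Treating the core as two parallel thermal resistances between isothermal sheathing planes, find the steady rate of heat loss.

Q ≈ 1100 W

Sheathing layers in series; stud and cavity paths in parallel between them.
R_inner = 0.011/(0.895×5.06) = 0.002429 K/W
R_stud  = 0.135/(51.5×0.17×5.06) = 0.003047 K/W
R_cav   = 0.135/(0.0442×0.83×5.06) = 0.7272 K/W
1/R_core = 1/R_stud + 1/R_cav → R_core = 0.003035 K/W
R_outer = 0.011/(0.141×5.06) = 0.01542 K/W
R_total = 0.02088 K/W
Q = ΔT/R_total = 23/0.02088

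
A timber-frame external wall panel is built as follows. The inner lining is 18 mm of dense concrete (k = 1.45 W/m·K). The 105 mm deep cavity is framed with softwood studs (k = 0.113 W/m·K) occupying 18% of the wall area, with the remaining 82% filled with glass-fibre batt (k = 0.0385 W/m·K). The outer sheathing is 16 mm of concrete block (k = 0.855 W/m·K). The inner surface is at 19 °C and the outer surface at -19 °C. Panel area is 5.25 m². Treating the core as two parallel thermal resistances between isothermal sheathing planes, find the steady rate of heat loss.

Q ≈ 97.1 W

Sheathing layers in series; stud and cavity paths in parallel between them.
R_inner = 0.018/(1.45×5.25) = 0.002365 K/W
R_stud  = 0.105/(0.113×0.18×5.25) = 0.9833 K/W
R_cav   = 0.105/(0.0385×0.82×5.25) = 0.6335 K/W
1/R_core = 1/R_stud + 1/R_cav → R_core = 0.3853 K/W
R_outer = 0.016/(0.855×5.25) = 0.003564 K/W
R_total = 0.3912 K/W
Q = ΔT/R_total = 38/0.3912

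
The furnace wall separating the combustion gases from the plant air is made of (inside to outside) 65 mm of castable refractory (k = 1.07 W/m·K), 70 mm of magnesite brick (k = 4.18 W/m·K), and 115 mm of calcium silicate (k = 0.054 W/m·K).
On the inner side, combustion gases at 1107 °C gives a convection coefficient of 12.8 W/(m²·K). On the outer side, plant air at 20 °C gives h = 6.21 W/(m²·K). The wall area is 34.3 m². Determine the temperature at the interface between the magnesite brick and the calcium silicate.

Model the wall as resistances in series:
R_inner film = 1/(h_i·A) = 1/(12.8×34.3) = 0.002278 K/W
R_castable refractory = L/(kA) = 0.065/(1.07×34.3) = 0.001771 K/W
R_magnesite brick = L/(kA) = 0.07/(4.18×34.3) = 4.882×10^-4 K/W
R_calcium silicate = L/(kA) = 0.115/(0.054×34.3) = 0.06209 K/W
R_outer film = 1/(h_o·A) = 1/(6.21×34.3) = 0.004695 K/W
R_total = 0.07132 K/W;  Q = ΔT/R_total = 1087/0.07132 = 15240 W
T_interface = T_inner − Q·ΣR(inner→interface) = 1107 − 15200×0.004537

T ≈ 1040 °C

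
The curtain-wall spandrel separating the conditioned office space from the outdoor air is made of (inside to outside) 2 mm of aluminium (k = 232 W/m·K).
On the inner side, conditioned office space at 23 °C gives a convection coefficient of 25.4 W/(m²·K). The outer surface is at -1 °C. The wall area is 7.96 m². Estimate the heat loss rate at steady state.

Model the wall as resistances in series:
R_inner film = 1/(h_i·A) = 1/(25.4×7.96) = 0.004946 K/W
R_aluminium = L/(kA) = 0.002/(232×7.96) = 1.083×10^-6 K/W
R_total = 0.004947 K/W
Q = ΔT / R_total = 24 / 0.004947

Q ≈ 4850 W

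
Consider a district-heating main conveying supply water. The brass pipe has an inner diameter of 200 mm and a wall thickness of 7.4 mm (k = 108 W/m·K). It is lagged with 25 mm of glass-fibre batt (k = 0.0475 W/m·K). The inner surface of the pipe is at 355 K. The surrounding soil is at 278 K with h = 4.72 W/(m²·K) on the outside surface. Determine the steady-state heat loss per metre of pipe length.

Radial resistances (cylindrical: R_cond = ln(r_o/r_i)/(2πkL), R_conv = 1/(h·2πrL)):
R_brass pipe wall = ln(107.4/100)/(2π×108×1) = 1.052×10^-4 K/W
R_glass-fibre batt = ln(132.4/107.4)/(2π×0.0475×1) = 0.7012 K/W
R_outer film = 1/(h_o·2πr_oL) = 1/(4.72×2π×0.1324×1) = 0.2547 K/W
R_total = 0.956 K/W
Q = ΔT/R_total = 77/0.956

q′ ≈ 80.5 W/m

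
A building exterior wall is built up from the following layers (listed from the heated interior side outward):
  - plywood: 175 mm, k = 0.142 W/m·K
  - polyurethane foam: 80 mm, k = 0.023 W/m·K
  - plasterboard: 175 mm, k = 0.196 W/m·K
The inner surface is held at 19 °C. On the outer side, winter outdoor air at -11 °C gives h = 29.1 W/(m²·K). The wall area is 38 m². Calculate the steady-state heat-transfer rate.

Q ≈ 202 W

Using the resistance-network approach (series):
R_plywood = L/(kA) = 0.175/(0.142×38) = 0.03243 K/W
R_polyurethane foam = L/(kA) = 0.08/(0.023×38) = 0.09153 K/W
R_plasterboard = L/(kA) = 0.175/(0.196×38) = 0.0235 K/W
R_outer film = 1/(h_o·A) = 1/(29.1×38) = 9.043×10^-4 K/W
R_total = 0.1484 K/W
Q = ΔT / R_total = 30 / 0.1484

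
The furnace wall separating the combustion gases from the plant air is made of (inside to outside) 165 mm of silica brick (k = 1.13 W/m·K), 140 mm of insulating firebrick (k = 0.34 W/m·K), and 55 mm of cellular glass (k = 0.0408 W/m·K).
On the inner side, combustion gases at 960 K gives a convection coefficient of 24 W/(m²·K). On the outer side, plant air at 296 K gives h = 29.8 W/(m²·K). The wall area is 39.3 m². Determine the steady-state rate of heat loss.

Q ≈ 13200 W

Thermal resistances in series:
R_inner film = 1/(h_i·A) = 1/(24×39.3) = 0.00106 K/W
R_silica brick = L/(kA) = 0.165/(1.13×39.3) = 0.003715 K/W
R_insulating firebrick = L/(kA) = 0.14/(0.34×39.3) = 0.01048 K/W
R_cellular glass = L/(kA) = 0.055/(0.0408×39.3) = 0.0343 K/W
R_outer film = 1/(h_o·A) = 1/(29.8×39.3) = 8.539×10^-4 K/W
R_total = 0.05041 K/W
Q = ΔT / R_total = 664 / 0.05041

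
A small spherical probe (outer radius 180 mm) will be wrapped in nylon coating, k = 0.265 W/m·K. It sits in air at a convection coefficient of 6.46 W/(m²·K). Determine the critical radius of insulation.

For a sphere r_cr = 2k/h = 2×0.265/6.46
r_cr = 82 mm; since the bare radius (180 mm) is above r_cr, any added insulation will reduce heat loss.

r_cr ≈ 82 mm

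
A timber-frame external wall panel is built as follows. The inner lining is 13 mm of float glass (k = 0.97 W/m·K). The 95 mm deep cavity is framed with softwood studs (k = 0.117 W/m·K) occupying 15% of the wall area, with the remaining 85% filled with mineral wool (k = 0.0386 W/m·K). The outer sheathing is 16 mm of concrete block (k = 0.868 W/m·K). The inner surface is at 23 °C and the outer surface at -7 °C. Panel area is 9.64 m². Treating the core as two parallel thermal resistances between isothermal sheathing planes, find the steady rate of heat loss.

Sheathing layers in series; stud and cavity paths in parallel between them.
R_inner = 0.013/(0.97×9.64) = 0.00139 K/W
R_stud  = 0.095/(0.117×0.15×9.64) = 0.5615 K/W
R_cav   = 0.095/(0.0386×0.85×9.64) = 0.3004 K/W
1/R_core = 1/R_stud + 1/R_cav → R_core = 0.1957 K/W
R_outer = 0.016/(0.868×9.64) = 0.001912 K/W
R_total = 0.199 K/W
Q = ΔT/R_total = 30/0.199

Q ≈ 151 W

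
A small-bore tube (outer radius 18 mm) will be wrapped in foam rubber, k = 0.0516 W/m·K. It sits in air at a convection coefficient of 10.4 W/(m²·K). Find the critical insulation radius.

r_cr ≈ 4.96 mm

For a cylinder r_cr = k/h = 0.0516/10.4
r_cr = 4.96 mm; since the bare radius (18 mm) is above r_cr, any added insulation will reduce heat loss.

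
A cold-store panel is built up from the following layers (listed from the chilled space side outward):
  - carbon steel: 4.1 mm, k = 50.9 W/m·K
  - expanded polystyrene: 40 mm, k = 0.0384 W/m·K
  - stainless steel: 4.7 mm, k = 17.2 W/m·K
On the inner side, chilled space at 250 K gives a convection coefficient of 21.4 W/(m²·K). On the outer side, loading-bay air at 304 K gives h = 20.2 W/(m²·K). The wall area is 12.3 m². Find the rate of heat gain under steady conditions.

Q ≈ 584 W

Treating each layer as a thermal resistance in series:
R_inner film = 1/(h_i·A) = 1/(21.4×12.3) = 0.003799 K/W
R_carbon steel = L/(kA) = 0.0041/(50.9×12.3) = 6.549×10^-6 K/W
R_expanded polystyrene = L/(kA) = 0.04/(0.0384×12.3) = 0.08469 K/W
R_stainless steel = L/(kA) = 0.0047/(17.2×12.3) = 2.222×10^-5 K/W
R_outer film = 1/(h_o·A) = 1/(20.2×12.3) = 0.004025 K/W
R_total = 0.09254 K/W
Q = ΔT / R_total = 54 / 0.09254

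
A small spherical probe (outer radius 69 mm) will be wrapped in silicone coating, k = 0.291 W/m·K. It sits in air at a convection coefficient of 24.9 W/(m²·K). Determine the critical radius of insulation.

r_cr ≈ 23.4 mm

For a sphere r_cr = 2k/h = 2×0.291/24.9
r_cr = 23.4 mm; since the bare radius (69 mm) is above r_cr, any added insulation will reduce heat loss.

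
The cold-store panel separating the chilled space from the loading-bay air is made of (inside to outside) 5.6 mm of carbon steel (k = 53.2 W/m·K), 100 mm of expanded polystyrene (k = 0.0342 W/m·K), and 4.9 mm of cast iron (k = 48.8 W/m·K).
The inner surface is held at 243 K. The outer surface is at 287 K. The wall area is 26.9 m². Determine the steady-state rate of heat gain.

Series thermal resistances:
R_carbon steel = L/(kA) = 0.0056/(53.2×26.9) = 3.913×10^-6 K/W
R_expanded polystyrene = L/(kA) = 0.1/(0.0342×26.9) = 0.1087 K/W
R_cast iron = L/(kA) = 0.0049/(48.8×26.9) = 3.733×10^-6 K/W
R_total = 0.1087 K/W
Q = ΔT / R_total = 44 / 0.1087

Q ≈ 405 W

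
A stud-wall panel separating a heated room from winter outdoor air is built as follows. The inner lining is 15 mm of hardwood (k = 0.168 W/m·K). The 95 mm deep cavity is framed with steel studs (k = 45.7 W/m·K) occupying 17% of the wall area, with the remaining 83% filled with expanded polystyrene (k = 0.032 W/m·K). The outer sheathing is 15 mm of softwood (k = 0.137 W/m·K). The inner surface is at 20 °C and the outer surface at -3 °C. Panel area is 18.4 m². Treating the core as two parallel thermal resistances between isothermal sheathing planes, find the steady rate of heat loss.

Q ≈ 2010 W

Sheathing layers in series; stud and cavity paths in parallel between them.
R_inner = 0.015/(0.168×18.4) = 0.004852 K/W
R_stud  = 0.095/(45.7×0.17×18.4) = 6.646×10^-4 K/W
R_cav   = 0.095/(0.032×0.83×18.4) = 0.1944 K/W
1/R_core = 1/R_stud + 1/R_cav → R_core = 6.623×10^-4 K/W
R_outer = 0.015/(0.137×18.4) = 0.00595 K/W
R_total = 0.01147 K/W
Q = ΔT/R_total = 23/0.01147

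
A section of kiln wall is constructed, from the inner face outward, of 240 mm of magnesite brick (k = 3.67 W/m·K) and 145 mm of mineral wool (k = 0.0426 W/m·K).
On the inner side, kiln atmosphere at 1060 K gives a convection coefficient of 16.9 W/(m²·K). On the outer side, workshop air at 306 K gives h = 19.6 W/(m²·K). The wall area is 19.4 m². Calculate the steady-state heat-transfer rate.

Series thermal resistances:
R_inner film = 1/(h_i·A) = 1/(16.9×19.4) = 0.00305 K/W
R_magnesite brick = L/(kA) = 0.24/(3.67×19.4) = 0.003371 K/W
R_mineral wool = L/(kA) = 0.145/(0.0426×19.4) = 0.1755 K/W
R_outer film = 1/(h_o·A) = 1/(19.6×19.4) = 0.00263 K/W
R_total = 0.1845 K/W
Q = ΔT / R_total = 754 / 0.1845

Q ≈ 4090 W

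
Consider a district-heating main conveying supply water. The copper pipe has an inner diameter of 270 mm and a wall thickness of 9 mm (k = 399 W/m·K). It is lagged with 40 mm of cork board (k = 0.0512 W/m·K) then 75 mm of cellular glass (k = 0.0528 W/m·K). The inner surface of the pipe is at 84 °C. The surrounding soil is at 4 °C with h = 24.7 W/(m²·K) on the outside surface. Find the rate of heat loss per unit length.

q′ ≈ 44 W/m

Per-layer cylindrical resistances, series-summed:
R_copper pipe wall = ln(144/135)/(2π×399×1) = 2.574×10^-5 K/W
R_cork board = ln(184/144)/(2π×0.0512×1) = 0.762 K/W
R_cellular glass = ln(259/184)/(2π×0.0528×1) = 1.031 K/W
R_outer film = 1/(h_o·2πr_oL) = 1/(24.7×2π×0.259×1) = 0.02488 K/W
R_total = 1.817 K/W
Q = ΔT/R_total = 80/1.817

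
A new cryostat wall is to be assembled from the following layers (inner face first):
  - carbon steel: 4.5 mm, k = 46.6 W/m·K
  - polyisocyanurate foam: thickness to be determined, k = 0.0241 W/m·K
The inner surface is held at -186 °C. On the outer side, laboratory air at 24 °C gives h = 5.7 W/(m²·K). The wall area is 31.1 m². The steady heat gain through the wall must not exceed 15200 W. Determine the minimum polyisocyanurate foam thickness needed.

Treating each layer as a thermal resistance in series:
R_carbon steel = L/(kA) = 0.0045/(46.6×31.1) = 3.105×10^-6 K/W
R_outer film = 1/(h_o·A) = 1/(5.7×31.1) = 0.005641 K/W
Sum of the known resistances R_other = 0.005644 K/W
Required total resistance R_tot = ΔT/Q_allow = 210/15200 = 0.01382 K/W
R_polyisocyanurate foam = R_tot − R_other = 0.008172 K/W
L = R·k·A = 0.008172×0.0241×31.1

L ≈ 6.12 mm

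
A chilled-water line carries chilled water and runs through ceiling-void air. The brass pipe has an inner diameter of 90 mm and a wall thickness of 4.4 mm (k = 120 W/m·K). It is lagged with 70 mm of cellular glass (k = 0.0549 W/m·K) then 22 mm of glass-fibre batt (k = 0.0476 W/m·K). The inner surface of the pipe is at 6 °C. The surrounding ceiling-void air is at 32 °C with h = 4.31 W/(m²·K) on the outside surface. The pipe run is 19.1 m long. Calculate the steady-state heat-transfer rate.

Per-layer cylindrical resistances, series-summed:
R_brass pipe wall = ln(49.4/45)/(2π×120×19.1) = 6.478×10^-6 K/W
R_cellular glass = ln(119.4/49.4)/(2π×0.0549×19.1) = 0.134 K/W
R_glass-fibre batt = ln(141.4/119.4)/(2π×0.0476×19.1) = 0.0296 K/W
R_outer film = 1/(h_o·2πr_oL) = 1/(4.31×2π×0.1414×19.1) = 0.01367 K/W
R_total = 0.1772 K/W
Q = ΔT/R_total = 26/0.1772

Q ≈ 147 W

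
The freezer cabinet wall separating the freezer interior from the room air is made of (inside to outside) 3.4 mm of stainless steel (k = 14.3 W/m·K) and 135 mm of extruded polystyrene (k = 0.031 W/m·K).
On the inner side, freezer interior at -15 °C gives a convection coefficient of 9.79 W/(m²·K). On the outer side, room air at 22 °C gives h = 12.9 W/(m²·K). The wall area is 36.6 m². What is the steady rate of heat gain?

Model the wall as resistances in series:
R_inner film = 1/(h_i·A) = 1/(9.79×36.6) = 0.002791 K/W
R_stainless steel = L/(kA) = 0.0034/(14.3×36.6) = 6.496×10^-6 K/W
R_extruded polystyrene = L/(kA) = 0.135/(0.031×36.6) = 0.119 K/W
R_outer film = 1/(h_o·A) = 1/(12.9×36.6) = 0.002118 K/W
R_total = 0.1239 K/W
Q = ΔT / R_total = 37 / 0.1239

Q ≈ 299 W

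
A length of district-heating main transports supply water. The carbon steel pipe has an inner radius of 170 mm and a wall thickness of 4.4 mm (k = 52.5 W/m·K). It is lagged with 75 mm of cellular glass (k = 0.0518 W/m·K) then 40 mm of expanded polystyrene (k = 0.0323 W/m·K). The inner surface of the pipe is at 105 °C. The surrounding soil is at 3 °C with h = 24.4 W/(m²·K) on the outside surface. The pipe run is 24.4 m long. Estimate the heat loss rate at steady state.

For a radial system each layer contributes R = ln(r_out/r_in)/(2πkL); films add R = 1/(hA).
R_carbon steel pipe wall = ln(174.4/170)/(2π×52.5×24.4) = 3.175×10^-6 K/W
R_cellular glass = ln(249.4/174.4)/(2π×0.0518×24.4) = 0.04504 K/W
R_expanded polystyrene = ln(289.4/249.4)/(2π×0.0323×24.4) = 0.03004 K/W
R_outer film = 1/(h_o·2πr_oL) = 1/(24.4×2π×0.2894×24.4) = 9.237×10^-4 K/W
R_total = 0.07601 K/W
Q = ΔT/R_total = 102/0.07601

Q ≈ 1340 W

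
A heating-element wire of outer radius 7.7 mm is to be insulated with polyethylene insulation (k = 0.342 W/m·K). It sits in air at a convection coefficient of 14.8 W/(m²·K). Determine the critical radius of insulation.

For a cylinder r_cr = k/h = 0.342/14.8
r_cr = 23.1 mm; since the bare radius (7.7 mm) is below r_cr, adding a thin layer of insulation will *increase* heat loss.

r_cr ≈ 23.1 mm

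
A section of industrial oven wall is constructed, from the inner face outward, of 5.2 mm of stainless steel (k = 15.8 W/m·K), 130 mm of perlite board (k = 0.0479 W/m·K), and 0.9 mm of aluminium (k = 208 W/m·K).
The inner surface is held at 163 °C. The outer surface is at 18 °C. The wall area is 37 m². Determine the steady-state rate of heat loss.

Q ≈ 1980 W

Treating each layer as a thermal resistance in series:
R_stainless steel = L/(kA) = 0.0052/(15.8×37) = 8.895×10^-6 K/W
R_perlite board = L/(kA) = 0.13/(0.0479×37) = 0.07335 K/W
R_aluminium = L/(kA) = 0.0009/(208×37) = 1.169×10^-7 K/W
R_total = 0.07336 K/W
Q = ΔT / R_total = 145 / 0.07336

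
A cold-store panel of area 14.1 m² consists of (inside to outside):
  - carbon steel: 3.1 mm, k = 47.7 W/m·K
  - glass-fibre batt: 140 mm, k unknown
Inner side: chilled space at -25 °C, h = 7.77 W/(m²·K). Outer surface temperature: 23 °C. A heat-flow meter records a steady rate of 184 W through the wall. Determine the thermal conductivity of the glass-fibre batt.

Treating each layer as a thermal resistance in series:
R_inner film = 1/(h_i·A) = 1/(7.77×14.1) = 0.009128 K/W
R_carbon steel = L/(kA) = 0.0031/(47.7×14.1) = 4.609×10^-6 K/W
Sum of known resistances R_other = 0.009132 K/W
Total R = ΔT/Q = 48/184 = 0.2609 K/W
R_glass-fibre batt = R_total − R_other = 0.2517 K/W
k = L/(R·A) = 0.14/(0.2517×14.1)

k ≈ 0.0394 W/(m·K)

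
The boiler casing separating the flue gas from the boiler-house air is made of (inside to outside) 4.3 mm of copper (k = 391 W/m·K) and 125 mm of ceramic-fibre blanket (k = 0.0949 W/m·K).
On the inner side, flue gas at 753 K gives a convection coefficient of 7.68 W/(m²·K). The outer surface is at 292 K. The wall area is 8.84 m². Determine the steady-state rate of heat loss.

Q ≈ 2820 W

Treating each layer as a thermal resistance in series:
R_inner film = 1/(h_i·A) = 1/(7.68×8.84) = 0.01473 K/W
R_copper = L/(kA) = 0.0043/(391×8.84) = 1.244×10^-6 K/W
R_ceramic-fibre blanket = L/(kA) = 0.125/(0.0949×8.84) = 0.149 K/W
R_total = 0.1637 K/W
Q = ΔT / R_total = 461 / 0.1637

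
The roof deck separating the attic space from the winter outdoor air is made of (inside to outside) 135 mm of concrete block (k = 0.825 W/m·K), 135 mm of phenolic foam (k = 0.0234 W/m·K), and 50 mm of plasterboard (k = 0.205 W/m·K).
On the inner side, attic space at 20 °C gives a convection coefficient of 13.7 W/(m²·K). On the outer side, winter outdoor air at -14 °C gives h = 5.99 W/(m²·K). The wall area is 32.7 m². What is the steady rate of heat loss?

Thermal resistances in series:
R_inner film = 1/(h_i·A) = 1/(13.7×32.7) = 0.002232 K/W
R_concrete block = L/(kA) = 0.135/(0.825×32.7) = 0.005004 K/W
R_phenolic foam = L/(kA) = 0.135/(0.0234×32.7) = 0.1764 K/W
R_plasterboard = L/(kA) = 0.05/(0.205×32.7) = 0.007459 K/W
R_outer film = 1/(h_o·A) = 1/(5.99×32.7) = 0.005105 K/W
R_total = 0.1962 K/W
Q = ΔT / R_total = 34 / 0.1962

Q ≈ 173 W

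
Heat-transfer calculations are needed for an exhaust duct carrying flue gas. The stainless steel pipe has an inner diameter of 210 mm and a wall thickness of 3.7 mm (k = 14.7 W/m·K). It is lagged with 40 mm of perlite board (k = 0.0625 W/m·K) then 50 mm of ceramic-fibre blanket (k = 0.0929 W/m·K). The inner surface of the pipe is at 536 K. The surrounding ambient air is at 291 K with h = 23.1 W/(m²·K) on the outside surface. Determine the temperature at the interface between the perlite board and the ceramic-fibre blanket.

T ≈ 389 K

Per-layer cylindrical resistances, series-summed:
R_stainless steel pipe wall = ln(108.7/105)/(2π×14.7×1) = 3.75×10^-4 K/W
R_perlite board = ln(148.7/108.7)/(2π×0.0625×1) = 0.7979 K/W
R_ceramic-fibre blanket = ln(198.7/148.7)/(2π×0.0929×1) = 0.4966 K/W
R_outer film = 1/(h_o·2πr_oL) = 1/(23.1×2π×0.1987×1) = 0.03467 K/W
R_total = 1.33 K/W
Q = ΔT/R_total = 245/1.33
Q = 184 W/m
T_interface = T_inner − Q·ΣR(inner→interface) = 536 − 184×0.7983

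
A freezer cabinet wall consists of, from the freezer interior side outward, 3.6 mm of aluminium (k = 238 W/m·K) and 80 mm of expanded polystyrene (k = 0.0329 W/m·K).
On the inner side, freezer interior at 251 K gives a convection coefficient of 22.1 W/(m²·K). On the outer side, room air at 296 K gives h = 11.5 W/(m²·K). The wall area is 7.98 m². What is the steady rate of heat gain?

Using the resistance-network approach (series):
R_inner film = 1/(h_i·A) = 1/(22.1×7.98) = 0.00567 K/W
R_aluminium = L/(kA) = 0.0036/(238×7.98) = 1.895×10^-6 K/W
R_expanded polystyrene = L/(kA) = 0.08/(0.0329×7.98) = 0.3047 K/W
R_outer film = 1/(h_o·A) = 1/(11.5×7.98) = 0.0109 K/W
R_total = 0.3213 K/W
Q = ΔT / R_total = 45 / 0.3213

Q ≈ 140 W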